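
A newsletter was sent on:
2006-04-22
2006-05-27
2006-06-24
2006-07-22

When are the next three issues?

Gaps: 35, 28, 28 days — a mix of 28 and 35. Every date is a Saturday.
Each is the 4th Saturday of its month.
August 2006 — 4th Saturday is 2006-08-26.
4th Saturday of September 2006: 2006-09-23.
October 2006 — 4th Saturday is 2006-10-28.

2006-08-26, 2006-09-23, 2006-10-28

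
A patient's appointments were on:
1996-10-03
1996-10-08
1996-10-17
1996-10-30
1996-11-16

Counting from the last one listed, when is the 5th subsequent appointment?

1997-04-10

Gaps: 5, 9, 13, 17 days — each gap is 4 larger than the previous one.
Next gap: 21 days. 1996-11-16 + 21 days = 1996-12-07.
Next gap: 25 days. 1996-12-07 + 25 days = 1997-01-01.
Next gap: 29 days. 1997-01-01 + 29 days = 1997-01-30.
Next gap: 33 days. 1997-01-30 + 33 days = 1997-03-04.
Next gap: 37 days. 1997-03-04 + 37 days = 1997-04-10.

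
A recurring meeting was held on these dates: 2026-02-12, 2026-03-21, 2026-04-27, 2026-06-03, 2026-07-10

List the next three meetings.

Every event comes 37 days after the last (37, 37, 37, 37).
2026-07-10 + 37 days = 2026-08-16.
2026-08-16 + 37 days = 2026-09-22.
2026-09-22 + 37 days = 2026-10-29.

2026-08-16, 2026-09-22, 2026-10-29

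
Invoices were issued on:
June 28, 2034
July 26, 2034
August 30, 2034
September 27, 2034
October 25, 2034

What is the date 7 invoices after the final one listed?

May 30, 2035

These are Wednesdays with 28, 35, 28, 28-day gaps.
Each is the final Wednesday of its month — August 30, 2034 is past the 28th, so '4th Wednesday' doesn't fit.
Last Wednesday of November 2034: November 29, 2034.
Last Wednesday of December 2034: December 27, 2034.
January 2035 ends with Wednesday January 31, 2035.
February 2035 ends with Wednesday February 28, 2035.
March 2035 ends with Wednesday March 28, 2035.
April 2035 ends with Wednesday April 25, 2035.
May 2035 ends with Wednesday May 30, 2035.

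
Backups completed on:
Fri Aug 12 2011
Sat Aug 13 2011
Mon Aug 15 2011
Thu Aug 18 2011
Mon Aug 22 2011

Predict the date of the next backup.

Sat Aug 27 2011

The spacing grows by 1 each time: 1, 2, 3, 4 days.
Next gap: 5 days. Mon Aug 22 2011 + 5 days = Sat Aug 27 2011.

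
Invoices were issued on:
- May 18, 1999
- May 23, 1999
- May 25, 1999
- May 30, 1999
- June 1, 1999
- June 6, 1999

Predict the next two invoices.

June 8, 1999; June 13, 1999

Every event lands on a Tuesday or Sunday (gaps cycle 5, 2, 5, 2, 5).
So the schedule is: every Tuesday and Sunday.
The following Tuesday is June 8, 1999.
The following Sunday is June 13, 1999.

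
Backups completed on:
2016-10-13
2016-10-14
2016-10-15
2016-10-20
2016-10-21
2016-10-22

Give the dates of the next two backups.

The gap pattern 1, 1, 5, 1, 1 repeats every 3 events.
These are the Thursdays, Fridays and Saturdays of each week.
Next Thursday: 2016-10-27.
The following Friday is 2016-10-28.

2016-10-27, 2016-10-28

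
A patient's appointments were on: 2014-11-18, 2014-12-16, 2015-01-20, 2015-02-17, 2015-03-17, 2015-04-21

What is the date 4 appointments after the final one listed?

All dates are Tuesdays, 28, 35, 28, 28, 35 days apart.
Specifically, the 3rd Tuesday of each month.
3rd Tuesday of May 2015: 2015-05-19.
3rd Tuesday of June 2015: 2015-06-16.
3rd Tuesday of July 2015: 2015-07-21.
August 2015 — 3rd Tuesday is 2015-08-18.

2015-08-18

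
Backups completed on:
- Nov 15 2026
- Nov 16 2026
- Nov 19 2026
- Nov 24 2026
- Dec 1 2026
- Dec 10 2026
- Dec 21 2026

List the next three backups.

Intervals are 1, 3, 5, 7, 9, 11 days — an arithmetic progression with common difference 2.
Next gap: 13 days. Dec 21 2026 + 13 days = Jan 3 2027.
Next gap: 15 days. Jan 3 2027 + 15 days = Jan 18 2027.
Next gap: 17 days. Jan 18 2027 + 17 days = Feb 4 2027.

Jan 3 2027, Jan 18 2027, Feb 4 2027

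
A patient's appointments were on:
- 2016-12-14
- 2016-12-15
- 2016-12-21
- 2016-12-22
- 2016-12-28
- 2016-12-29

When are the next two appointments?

2017-01-04, 2017-01-05

Every event lands on a Wednesday or Thursday (gaps cycle 1, 6, 1, 6, 1).
So the schedule is: every Wednesday and Thursday.
The following Wednesday is 2017-01-04.
The following Thursday is 2017-01-05.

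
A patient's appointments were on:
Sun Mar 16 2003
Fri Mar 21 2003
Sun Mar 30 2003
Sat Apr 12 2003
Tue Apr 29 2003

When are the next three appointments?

Tue May 20 2003, Sat Jun 14 2003, Sun Jul 13 2003

Intervals are 5, 9, 13, 17 days — an arithmetic progression with common difference 4.
Next gap: 21 days. Tue Apr 29 2003 + 21 days = Tue May 20 2003.
Next gap: 25 days. Tue May 20 2003 + 25 days = Sat Jun 14 2003.
Next gap: 29 days. Sat Jun 14 2003 + 29 days = Sun Jul 13 2003.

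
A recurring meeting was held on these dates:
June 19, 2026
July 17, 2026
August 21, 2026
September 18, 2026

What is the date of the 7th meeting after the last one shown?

Gaps: 28, 35, 28 days — a mix of 28 and 35. Every date is a Friday.
Each is the 3rd Friday of its month.
October 2026 — 3rd Friday is October 16, 2026.
3rd Friday of November 2026: November 20, 2026.
3rd Friday of December 2026: December 18, 2026.
January 2027 — 3rd Friday is January 15, 2027.
3rd Friday of February 2027: February 19, 2027.
March 2027 — 3rd Friday is March 19, 2027.
April 2027 — 3rd Friday is April 16, 2027.

April 16, 2027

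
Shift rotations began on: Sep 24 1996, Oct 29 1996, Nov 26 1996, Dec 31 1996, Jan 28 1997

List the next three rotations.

Feb 25 1997, Mar 25 1997, Apr 29 1997

All Tuesdays; the gaps (35, 28, 35, 28) vary with month length.
This is the last Tuesday of each month.
February 1997 ends with Tuesday Feb 25 1997.
Last Tuesday of March 1997: Mar 25 1997.
Last Tuesday of April 1997: Apr 29 1997.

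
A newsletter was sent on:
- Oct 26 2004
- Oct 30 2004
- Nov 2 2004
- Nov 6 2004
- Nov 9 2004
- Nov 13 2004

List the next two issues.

Every event lands on a Tuesday or Saturday (gaps cycle 4, 3, 4, 3, 4).
So the schedule is: every Tuesday and Saturday.
Next Tuesday: Nov 16 2004.
The following Saturday is Nov 20 2004.

Nov 16 2004, Nov 20 2004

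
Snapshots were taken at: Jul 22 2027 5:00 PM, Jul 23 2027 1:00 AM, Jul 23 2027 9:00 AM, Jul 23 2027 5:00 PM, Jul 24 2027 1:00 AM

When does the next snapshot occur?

Jul 24 2027 9:00 AM

The interval is a steady 8 hours (8, 8, 8, 8).
Jul 24 2027 1:00 AM + 8 h = Jul 24 2027 9:00 AM.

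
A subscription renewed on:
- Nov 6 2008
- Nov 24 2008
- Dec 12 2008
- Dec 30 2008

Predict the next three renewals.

Gaps between consecutive events: 18, 18, 18 days — a constant 18-day interval.
Dec 30 2008 + 18 days = Jan 17 2009.
Jan 17 2009 + 18 days = Feb 4 2009.
Feb 4 2009 + 18 days = Feb 22 2009.

Jan 17 2009, Feb 4 2009, Feb 22 2009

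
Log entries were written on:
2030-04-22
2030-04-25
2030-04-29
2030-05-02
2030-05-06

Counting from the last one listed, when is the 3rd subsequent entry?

Gaps: 3, 4, 3, 4 days — not constant, but cyclic with period 2.
The events fall on every Monday and Thursday.
Next Thursday: 2030-05-09.
The following Monday is 2030-05-13.
Next Thursday: 2030-05-16.

2030-05-16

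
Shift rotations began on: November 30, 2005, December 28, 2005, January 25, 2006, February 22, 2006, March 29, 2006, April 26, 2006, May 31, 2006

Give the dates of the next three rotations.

June 28, 2006; July 26, 2006; August 30, 2006

These are Wednesdays with 28, 28, 28, 35, 28, 35-day gaps.
Each is the final Wednesday of its month — November 30, 2005 is past the 28th, so '4th Wednesday' doesn't fit.
Last Wednesday of June 2006: June 28, 2006.
July 2006 ends with Wednesday July 26, 2006.
Last Wednesday of August 2006: August 30, 2006.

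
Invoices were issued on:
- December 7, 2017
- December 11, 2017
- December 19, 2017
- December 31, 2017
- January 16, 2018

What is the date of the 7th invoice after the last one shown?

Intervals are 4, 8, 12, 16 days — an arithmetic progression with common difference 4.
Next gap: 20 days. January 16, 2018 + 20 days = February 5, 2018.
Next gap: 24 days. February 5, 2018 + 24 days = March 1, 2018.
Next gap: 28 days. March 1, 2018 + 28 days = March 29, 2018.
Next gap: 32 days. March 29, 2018 + 32 days = April 30, 2018.
Next gap: 36 days. April 30, 2018 + 36 days = June 5, 2018.
Next gap: 40 days. June 5, 2018 + 40 days = July 15, 2018.
Next gap: 44 days. July 15, 2018 + 44 days = August 28, 2018.

August 28, 2018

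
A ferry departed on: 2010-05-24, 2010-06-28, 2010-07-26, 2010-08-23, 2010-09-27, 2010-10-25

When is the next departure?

All dates are Mondays, 35, 28, 28, 35, 28 days apart.
Specifically, the 4th Monday of each month.
November 2010 — 4th Monday is 2010-11-22.

2010-11-22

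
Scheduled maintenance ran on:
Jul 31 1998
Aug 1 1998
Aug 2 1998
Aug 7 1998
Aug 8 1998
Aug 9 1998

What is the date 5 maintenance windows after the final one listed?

Aug 22 1998

Gaps: 1, 1, 5, 1, 1 days — not constant, but cyclic with period 3.
The events fall on every Friday, Saturday and Sunday.
Next Friday: Aug 14 1998.
Next Saturday: Aug 15 1998.
Next Sunday: Aug 16 1998.
Next Friday: Aug 21 1998.
Next Saturday: Aug 22 1998.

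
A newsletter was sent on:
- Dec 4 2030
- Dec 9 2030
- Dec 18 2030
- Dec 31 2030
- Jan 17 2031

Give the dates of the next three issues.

Feb 7 2031, Mar 4 2031, Apr 2 2031

Intervals are 5, 9, 13, 17 days — an arithmetic progression with common difference 4.
Next gap: 21 days. Jan 17 2031 + 21 days = Feb 7 2031.
Next gap: 25 days. Feb 7 2031 + 25 days = Mar 4 2031.
Next gap: 29 days. Mar 4 2031 + 29 days = Apr 2 2031.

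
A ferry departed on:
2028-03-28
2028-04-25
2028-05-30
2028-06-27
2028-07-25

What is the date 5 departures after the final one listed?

2028-12-26

These are Tuesdays with 28, 35, 28, 28-day gaps.
Each is the final Tuesday of its month — 2028-05-30 is past the 28th, so '4th Tuesday' doesn't fit.
August 2028 ends with Tuesday 2028-08-29.
Last Tuesday of September 2028: 2028-09-26.
Last Tuesday of October 2028: 2028-10-31.
November 2028 ends with Tuesday 2028-11-28.
December 2028 ends with Tuesday 2028-12-26.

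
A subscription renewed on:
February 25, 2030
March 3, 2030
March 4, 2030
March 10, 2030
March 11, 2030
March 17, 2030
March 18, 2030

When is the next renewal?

March 24, 2030

Gaps: 6, 1, 6, 1, 6, 1 days — not constant, but cyclic with period 2.
The events fall on every Monday and Sunday.
The following Sunday is March 24, 2030.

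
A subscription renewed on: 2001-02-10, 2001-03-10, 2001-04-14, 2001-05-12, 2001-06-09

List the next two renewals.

Gaps: 28, 35, 28, 28 days — a mix of 28 and 35. Every date is a Saturday.
Each is the 2nd Saturday of its month.
July 2001 — 2nd Saturday is 2001-07-14.
August 2001 — 2nd Saturday is 2001-08-11.

2001-07-14, 2001-08-11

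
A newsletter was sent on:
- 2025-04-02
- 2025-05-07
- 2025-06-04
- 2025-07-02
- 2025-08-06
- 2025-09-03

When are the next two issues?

2025-10-01, 2025-11-05

Gaps: 35, 28, 28, 35, 28 days — a mix of 28 and 35. Every date is a Wednesday.
Each is the 1st Wednesday of its month.
1st Wednesday of October 2025: 2025-10-01.
November 2025 — 1st Wednesday is 2025-11-05.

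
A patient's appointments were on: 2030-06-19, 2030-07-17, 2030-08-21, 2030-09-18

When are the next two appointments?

2030-10-16, 2030-11-20

These are Wednesdays at 28- or 35-day spacing (28, 35, 28).
The pattern: 3rd Wednesday of the month.
October 2030 — 3rd Wednesday is 2030-10-16.
November 2030 — 3rd Wednesday is 2030-11-20.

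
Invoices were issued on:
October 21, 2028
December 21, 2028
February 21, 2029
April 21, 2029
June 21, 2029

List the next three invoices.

Each date is the 21st; the gaps (61, 62, 59, 61) track the month lengths.
The rule is the 21st of every 2 months.
Next: August 2029 → August 21, 2029.
Next: October 2029 → October 21, 2029.
December 2029: December 21, 2029.

August 21, 2029; October 21, 2029; December 21, 2029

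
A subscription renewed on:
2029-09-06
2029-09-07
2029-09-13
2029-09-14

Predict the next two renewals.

2029-09-20, 2029-09-21

Gaps: 1, 6, 1 days — not constant, but cyclic with period 2.
The events fall on every Thursday and Friday.
Next Thursday: 2029-09-20.
Next Friday: 2029-09-21.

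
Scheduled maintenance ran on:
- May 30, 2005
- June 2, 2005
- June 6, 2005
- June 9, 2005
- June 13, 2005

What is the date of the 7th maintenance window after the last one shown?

Gaps: 3, 4, 3, 4 days — not constant, but cyclic with period 2.
The events fall on every Monday and Thursday.
The following Thursday is June 16, 2005.
Next Monday: June 20, 2005.
Next Thursday: June 23, 2005.
Next Monday: June 27, 2005.
The following Thursday is June 30, 2005.
The following Monday is July 4, 2005.
Next Thursday: July 7, 2005.

July 7, 2005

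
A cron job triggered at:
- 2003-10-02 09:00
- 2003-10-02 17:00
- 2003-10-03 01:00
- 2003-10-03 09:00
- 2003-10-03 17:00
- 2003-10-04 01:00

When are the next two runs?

2003-10-04 09:00, 2003-10-04 17:00

Spacing: 8, 8, 8, 8, 8 h — constant 8 h.
2003-10-04 01:00 + 8 h = 2003-10-04 09:00.
2003-10-04 09:00 + 8 h = 2003-10-04 17:00.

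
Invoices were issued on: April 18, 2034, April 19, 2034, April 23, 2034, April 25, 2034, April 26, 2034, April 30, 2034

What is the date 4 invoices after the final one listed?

The gap pattern 1, 4, 2, 1, 4 repeats every 3 events.
These are the Tuesdays, Wednesdays and Sundays of each week.
The following Tuesday is May 2, 2034.
The following Wednesday is May 3, 2034.
The following Sunday is May 7, 2034.
The following Tuesday is May 9, 2034.

May 9, 2034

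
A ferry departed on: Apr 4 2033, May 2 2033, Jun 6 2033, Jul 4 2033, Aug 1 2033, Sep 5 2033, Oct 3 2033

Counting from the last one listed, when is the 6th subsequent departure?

Apr 3 2034

Gaps: 28, 35, 28, 28, 35, 28 days — a mix of 28 and 35. Every date is a Monday.
Each is the 1st Monday of its month.
November 2033 — 1st Monday is Nov 7 2033.
1st Monday of December 2033: Dec 5 2033.
1st Monday of January 2034: Jan 2 2034.
February 2034 — 1st Monday is Feb 6 2034.
1st Monday of March 2034: Mar 6 2034.
1st Monday of April 2034: Apr 3 2034.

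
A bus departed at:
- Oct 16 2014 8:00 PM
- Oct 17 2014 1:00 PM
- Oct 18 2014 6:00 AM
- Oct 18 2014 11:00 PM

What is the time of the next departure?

Oct 19 2014 4:00 PM

Spacing: 17, 17, 17 h — constant 17 h.
Oct 18 2014 11:00 PM + 17 h = Oct 19 2014 4:00 PM.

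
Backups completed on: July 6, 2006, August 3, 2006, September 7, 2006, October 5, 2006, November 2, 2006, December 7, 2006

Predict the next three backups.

January 4, 2007; February 1, 2007; March 1, 2007

Gaps: 28, 35, 28, 28, 35 days — a mix of 28 and 35. Every date is a Thursday.
Each is the 1st Thursday of its month.
January 2007 — 1st Thursday is January 4, 2007.
February 2007 — 1st Thursday is February 1, 2007.
March 2007 — 1st Thursday is March 1, 2007.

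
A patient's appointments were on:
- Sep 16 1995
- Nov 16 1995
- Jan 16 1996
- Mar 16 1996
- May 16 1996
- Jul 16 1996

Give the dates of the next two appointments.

Gaps: 61, 61, 60, 61, 61 days — not constant. Every event is on the 16th of the month.
Pattern: the 16th of every 2 months.
Next: September 1996 → Sep 16 1996.
Next: November 1996 → Nov 16 1996.

Sep 16 1996, Nov 16 1996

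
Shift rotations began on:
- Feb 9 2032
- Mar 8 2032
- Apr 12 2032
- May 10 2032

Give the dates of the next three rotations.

Jun 14 2032, Jul 12 2032, Aug 9 2032

Gaps: 28, 35, 28 days — a mix of 28 and 35. Every date is a Monday.
Each is the 2nd Monday of its month.
June 2032 — 2nd Monday is Jun 14 2032.
July 2032 — 2nd Monday is Jul 12 2032.
2nd Monday of August 2032: Aug 9 2032.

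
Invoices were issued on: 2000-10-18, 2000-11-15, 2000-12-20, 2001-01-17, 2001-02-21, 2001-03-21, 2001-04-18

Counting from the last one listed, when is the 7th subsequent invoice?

These are Wednesdays at 28- or 35-day spacing (28, 35, 28, 35, 28, 28).
The pattern: 3rd Wednesday of the month.
3rd Wednesday of May 2001: 2001-05-16.
June 2001 — 3rd Wednesday is 2001-06-20.
July 2001 — 3rd Wednesday is 2001-07-18.
August 2001 — 3rd Wednesday is 2001-08-15.
3rd Wednesday of September 2001: 2001-09-19.
October 2001 — 3rd Wednesday is 2001-10-17.
3rd Wednesday of November 2001: 2001-11-21.

2001-11-21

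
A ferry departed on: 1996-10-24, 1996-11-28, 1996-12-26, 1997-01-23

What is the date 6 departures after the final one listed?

All dates are Thursdays, 35, 28, 28 days apart.
Specifically, the 4th Thursday of each month.
February 1997 — 4th Thursday is 1997-02-27.
March 1997 — 4th Thursday is 1997-03-27.
April 1997 — 4th Thursday is 1997-04-24.
May 1997 — 4th Thursday is 1997-05-22.
4th Thursday of June 1997: 1997-06-26.
4th Thursday of July 1997: 1997-07-24.

1997-07-24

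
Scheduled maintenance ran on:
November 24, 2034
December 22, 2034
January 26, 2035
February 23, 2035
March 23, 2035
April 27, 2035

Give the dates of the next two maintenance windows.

All dates are Fridays, 28, 35, 28, 28, 35 days apart.
Specifically, the 4th Friday of each month.
May 2035 — 4th Friday is May 25, 2035.
4th Friday of June 2035: June 22, 2035.

May 25, 2035; June 22, 2035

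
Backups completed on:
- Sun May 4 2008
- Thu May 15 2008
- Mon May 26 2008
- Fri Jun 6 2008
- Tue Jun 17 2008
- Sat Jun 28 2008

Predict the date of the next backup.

Gaps between consecutive events: 11, 11, 11, 11, 11 days — a constant 11-day interval.
Sat Jun 28 2008 + 11 days = Wed Jul 9 2008.

Wed Jul 9 2008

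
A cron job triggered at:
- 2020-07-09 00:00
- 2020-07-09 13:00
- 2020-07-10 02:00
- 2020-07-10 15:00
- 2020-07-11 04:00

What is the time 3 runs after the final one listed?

2020-07-12 19:00

Spacing: 13, 13, 13, 13 h — constant 13 h.
2020-07-11 04:00 + 13 h = 2020-07-11 17:00.
2020-07-11 17:00 + 13 h = 2020-07-12 06:00.
2020-07-12 06:00 + 13 h = 2020-07-12 19:00.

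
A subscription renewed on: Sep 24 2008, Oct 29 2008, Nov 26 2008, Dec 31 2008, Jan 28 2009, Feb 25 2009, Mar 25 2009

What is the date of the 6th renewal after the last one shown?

Sep 30 2009

These are Wednesdays with 35, 28, 35, 28, 28, 28-day gaps.
Each is the final Wednesday of its month — Oct 29 2008 is past the 28th, so '4th Wednesday' doesn't fit.
April 2009 ends with Wednesday Apr 29 2009.
Last Wednesday of May 2009: May 27 2009.
June 2009 ends with Wednesday Jun 24 2009.
Last Wednesday of July 2009: Jul 29 2009.
Last Wednesday of August 2009: Aug 26 2009.
Last Wednesday of September 2009: Sep 30 2009.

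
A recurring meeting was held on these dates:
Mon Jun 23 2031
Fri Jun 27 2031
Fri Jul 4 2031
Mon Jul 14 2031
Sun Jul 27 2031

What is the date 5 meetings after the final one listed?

Fri Nov 14 2031

Gaps: 4, 7, 10, 13 days — each gap is 3 larger than the previous one.
Next gap: 16 days. Sun Jul 27 2031 + 16 days = Tue Aug 12 2031.
Next gap: 19 days. Tue Aug 12 2031 + 19 days = Sun Aug 31 2031.
Next gap: 22 days. Sun Aug 31 2031 + 22 days = Mon Sep 22 2031.
Next gap: 25 days. Mon Sep 22 2031 + 25 days = Fri Oct 17 2031.
Next gap: 28 days. Fri Oct 17 2031 + 28 days = Fri Nov 14 2031.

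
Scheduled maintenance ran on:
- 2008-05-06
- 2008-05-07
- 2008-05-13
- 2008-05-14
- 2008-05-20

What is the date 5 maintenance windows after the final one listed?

2008-06-04

Gaps: 1, 6, 1, 6 days — not constant, but cyclic with period 2.
The events fall on every Tuesday and Wednesday.
Next Wednesday: 2008-05-21.
The following Tuesday is 2008-05-27.
The following Wednesday is 2008-05-28.
The following Tuesday is 2008-06-03.
The following Wednesday is 2008-06-04.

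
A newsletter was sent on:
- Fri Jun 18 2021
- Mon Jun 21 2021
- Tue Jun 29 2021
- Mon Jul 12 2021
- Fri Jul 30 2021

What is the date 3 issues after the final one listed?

The spacing grows by 5 each time: 3, 8, 13, 18 days.
Next gap: 23 days. Fri Jul 30 2021 + 23 days = Sun Aug 22 2021.
Next gap: 28 days. Sun Aug 22 2021 + 28 days = Sun Sep 19 2021.
Next gap: 33 days. Sun Sep 19 2021 + 33 days = Fri Oct 22 2021.

Fri Oct 22 2021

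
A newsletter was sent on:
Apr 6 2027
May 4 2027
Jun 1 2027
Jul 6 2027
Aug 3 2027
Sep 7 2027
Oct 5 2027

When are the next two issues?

Nov 2 2027, Dec 7 2027

These are Tuesdays at 28- or 35-day spacing (28, 28, 35, 28, 35, 28).
The pattern: 1st Tuesday of the month.
1st Tuesday of November 2027: Nov 2 2027.
1st Tuesday of December 2027: Dec 7 2027.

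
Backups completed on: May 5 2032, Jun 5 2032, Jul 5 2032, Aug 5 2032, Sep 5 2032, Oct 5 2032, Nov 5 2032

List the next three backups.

Dec 5 2032, Jan 5 2033, Feb 5 2033

Each date is the 5th; the gaps (31, 30, 31, 31, 30, 31) track the month lengths.
The rule is the 5th of each month.
Next: December 2032 → Dec 5 2032.
Next: January 2033 → Jan 5 2033.
Next: February 2033 → Feb 5 2033.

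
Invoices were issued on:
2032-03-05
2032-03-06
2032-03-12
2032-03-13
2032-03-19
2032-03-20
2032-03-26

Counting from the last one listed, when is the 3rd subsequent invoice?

Every event lands on a Friday or Saturday (gaps cycle 1, 6, 1, 6, 1, 6).
So the schedule is: every Friday and Saturday.
Next Saturday: 2032-03-27.
Next Friday: 2032-04-02.
Next Saturday: 2032-04-03.

2032-04-03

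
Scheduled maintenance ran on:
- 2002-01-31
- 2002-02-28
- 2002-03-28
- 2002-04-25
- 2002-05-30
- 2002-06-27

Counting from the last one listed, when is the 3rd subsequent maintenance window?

Every date is a Thursday; gaps 28, 28, 28, 35, 28 days.
Each is the last Thursday of its month (at least one falls on the 29th or later, ruling out '4th Thursday').
July 2002 ends with Thursday 2002-07-25.
Last Thursday of August 2002: 2002-08-29.
Last Thursday of September 2002: 2002-09-26.

2002-09-26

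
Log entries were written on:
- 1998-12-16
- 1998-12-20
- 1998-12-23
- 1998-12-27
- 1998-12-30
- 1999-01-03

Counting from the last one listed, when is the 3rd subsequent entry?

1999-01-13

Gaps: 4, 3, 4, 3, 4 days — not constant, but cyclic with period 2.
The events fall on every Wednesday and Sunday.
Next Wednesday: 1999-01-06.
The following Sunday is 1999-01-10.
The following Wednesday is 1999-01-13.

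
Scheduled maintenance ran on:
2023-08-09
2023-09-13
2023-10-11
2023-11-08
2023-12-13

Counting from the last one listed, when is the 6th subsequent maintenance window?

2024-06-12

All dates are Wednesdays, 35, 28, 28, 35 days apart.
Specifically, the 2nd Wednesday of each month.
January 2024 — 2nd Wednesday is 2024-01-10.
2nd Wednesday of February 2024: 2024-02-14.
2nd Wednesday of March 2024: 2024-03-13.
April 2024 — 2nd Wednesday is 2024-04-10.
2nd Wednesday of May 2024: 2024-05-08.
2nd Wednesday of June 2024: 2024-06-12.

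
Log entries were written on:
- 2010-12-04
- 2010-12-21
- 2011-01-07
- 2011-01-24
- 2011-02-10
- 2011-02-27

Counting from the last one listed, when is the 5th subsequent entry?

Gaps between consecutive events: 17, 17, 17, 17, 17 days — a constant 17-day interval.
2011-02-27 + 17 days = 2011-03-16.
2011-03-16 + 17 days = 2011-04-02.
2011-04-02 + 17 days = 2011-04-19.
2011-04-19 + 17 days = 2011-05-06.
2011-05-06 + 17 days = 2011-05-23.

2011-05-23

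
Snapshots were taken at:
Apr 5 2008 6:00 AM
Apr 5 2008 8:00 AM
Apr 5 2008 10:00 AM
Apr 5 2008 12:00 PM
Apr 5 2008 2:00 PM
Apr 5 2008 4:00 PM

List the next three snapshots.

Gaps: 2, 2, 2, 2, 2 hours — each event is 2 hours after the previous one.
Apr 5 2008 4:00 PM + 2 h = Apr 5 2008 6:00 PM.
Apr 5 2008 6:00 PM + 2 h = Apr 5 2008 8:00 PM.
Apr 5 2008 8:00 PM + 2 h = Apr 5 2008 10:00 PM.

Apr 5 2008 6:00 PM, Apr 5 2008 8:00 PM, Apr 5 2008 10:00 PM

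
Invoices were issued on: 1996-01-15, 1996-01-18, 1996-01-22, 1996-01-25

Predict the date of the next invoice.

1996-01-29

Gaps: 3, 4, 3 days — not constant, but cyclic with period 2.
The events fall on every Monday and Thursday.
Next Monday: 1996-01-29.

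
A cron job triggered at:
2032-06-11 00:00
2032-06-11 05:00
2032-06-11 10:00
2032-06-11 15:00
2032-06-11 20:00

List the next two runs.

2032-06-12 01:00, 2032-06-12 06:00

The interval is a steady 5 hours (5, 5, 5, 5).
2032-06-11 20:00 + 5 h = 2032-06-12 01:00.
2032-06-12 01:00 + 5 h = 2032-06-12 06:00.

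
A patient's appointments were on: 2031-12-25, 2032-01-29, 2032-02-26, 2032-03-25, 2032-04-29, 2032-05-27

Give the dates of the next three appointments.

Every date is a Thursday; gaps 35, 28, 28, 35, 28 days.
Each is the last Thursday of its month (at least one falls on the 29th or later, ruling out '4th Thursday').
June 2032 ends with Thursday 2032-06-24.
Last Thursday of July 2032: 2032-07-29.
August 2032 ends with Thursday 2032-08-26.

2032-06-24, 2032-07-29, 2032-08-26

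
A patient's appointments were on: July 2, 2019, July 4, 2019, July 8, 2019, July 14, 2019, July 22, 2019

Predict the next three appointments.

August 1, 2019; August 13, 2019; August 27, 2019

Intervals are 2, 4, 6, 8 days — an arithmetic progression with common difference 2.
Next gap: 10 days. July 22, 2019 + 10 days = August 1, 2019.
Next gap: 12 days. August 1, 2019 + 12 days = August 13, 2019.
Next gap: 14 days. August 13, 2019 + 14 days = August 27, 2019.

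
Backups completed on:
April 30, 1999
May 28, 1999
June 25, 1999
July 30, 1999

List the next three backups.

All Fridays; the gaps (28, 28, 35) vary with month length.
This is the last Friday of each month.
August 1999 ends with Friday August 27, 1999.
September 1999 ends with Friday September 24, 1999.
Last Friday of October 1999: October 29, 1999.

August 27, 1999; September 24, 1999; October 29, 1999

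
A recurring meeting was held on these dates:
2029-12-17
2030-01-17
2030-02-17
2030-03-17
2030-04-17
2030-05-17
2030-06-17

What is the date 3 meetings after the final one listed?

Each date is the 17th; the gaps (31, 31, 28, 31, 30, 31) track the month lengths.
The rule is the 17th of each month.
July 2030: 2030-07-17.
August 2030: 2030-08-17.
September 2030: 2030-09-17.

2030-09-17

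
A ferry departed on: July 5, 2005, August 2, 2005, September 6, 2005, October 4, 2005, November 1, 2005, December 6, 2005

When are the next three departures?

All dates are Tuesdays, 28, 35, 28, 28, 35 days apart.
Specifically, the 1st Tuesday of each month.
1st Tuesday of January 2006: January 3, 2006.
1st Tuesday of February 2006: February 7, 2006.
1st Tuesday of March 2006: March 7, 2006.

January 3, 2006; February 7, 2006; March 7, 2006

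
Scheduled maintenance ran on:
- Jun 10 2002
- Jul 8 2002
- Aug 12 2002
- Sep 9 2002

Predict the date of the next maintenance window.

All dates are Mondays, 28, 35, 28 days apart.
Specifically, the 2nd Monday of each month.
2nd Monday of October 2002: Oct 14 2002.

Oct 14 2002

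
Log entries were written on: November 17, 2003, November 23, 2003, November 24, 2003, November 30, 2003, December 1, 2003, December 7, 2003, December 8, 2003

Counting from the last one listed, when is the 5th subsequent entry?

The gap pattern 6, 1, 6, 1, 6, 1 repeats every 2 events.
These are the Mondays and Sundays of each week.
Next Sunday: December 14, 2003.
Next Monday: December 15, 2003.
The following Sunday is December 21, 2003.
Next Monday: December 22, 2003.
The following Sunday is December 28, 2003.

December 28, 2003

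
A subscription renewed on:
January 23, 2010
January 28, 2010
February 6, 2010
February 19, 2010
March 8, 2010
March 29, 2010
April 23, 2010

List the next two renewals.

Intervals are 5, 9, 13, 17, 21, 25 days — an arithmetic progression with common difference 4.
Next gap: 29 days. April 23, 2010 + 29 days = May 22, 2010.
Next gap: 33 days. May 22, 2010 + 33 days = June 24, 2010.

May 22, 2010; June 24, 2010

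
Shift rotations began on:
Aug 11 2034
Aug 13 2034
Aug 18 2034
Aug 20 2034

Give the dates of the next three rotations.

Aug 25 2034, Aug 27 2034, Sep 1 2034

Gaps: 2, 5, 2 days — not constant, but cyclic with period 2.
The events fall on every Friday and Sunday.
The following Friday is Aug 25 2034.
The following Sunday is Aug 27 2034.
Next Friday: Sep 1 2034.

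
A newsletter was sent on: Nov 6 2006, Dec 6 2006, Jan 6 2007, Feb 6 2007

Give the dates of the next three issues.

The day-of-month is always 6 (30, 31, 31 days between events).
So this recurs on the 6th of each month.
March 2007: Mar 6 2007.
Next: April 2007 → Apr 6 2007.
Next: May 2007 → May 6 2007.

Mar 6 2007, Apr 6 2007, May 6 2007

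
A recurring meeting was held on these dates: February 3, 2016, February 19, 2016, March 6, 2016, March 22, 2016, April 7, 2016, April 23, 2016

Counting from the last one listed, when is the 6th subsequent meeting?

Gaps between consecutive events: 16, 16, 16, 16, 16 days — a constant 16-day interval.
April 23, 2016 + 16 days = May 9, 2016.
May 9, 2016 + 16 days = May 25, 2016.
May 25, 2016 + 16 days = June 10, 2016.
June 10, 2016 + 16 days = June 26, 2016.
June 26, 2016 + 16 days = July 12, 2016.
July 12, 2016 + 16 days = July 28, 2016.

July 28, 2016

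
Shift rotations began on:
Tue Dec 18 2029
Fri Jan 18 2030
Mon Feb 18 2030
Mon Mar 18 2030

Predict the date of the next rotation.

Each date is the 18th; the gaps (31, 31, 28) track the month lengths.
The rule is the 18th of each month.
April 2030: Thu Apr 18 2030.

Thu Apr 18 2030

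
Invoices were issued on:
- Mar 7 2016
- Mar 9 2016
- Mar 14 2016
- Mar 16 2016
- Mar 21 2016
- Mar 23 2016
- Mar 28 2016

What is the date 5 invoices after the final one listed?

Apr 13 2016

Every event lands on a Monday or Wednesday (gaps cycle 2, 5, 2, 5, 2, 5).
So the schedule is: every Monday and Wednesday.
The following Wednesday is Mar 30 2016.
Next Monday: Apr 4 2016.
The following Wednesday is Apr 6 2016.
The following Monday is Apr 11 2016.
The following Wednesday is Apr 13 2016.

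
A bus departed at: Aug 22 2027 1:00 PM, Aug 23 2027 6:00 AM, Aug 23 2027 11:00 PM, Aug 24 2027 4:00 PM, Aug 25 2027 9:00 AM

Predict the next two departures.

Aug 26 2027 2:00 AM, Aug 26 2027 7:00 PM

The interval is a steady 17 hours (17, 17, 17, 17).
Aug 25 2027 9:00 AM + 17 h = Aug 26 2027 2:00 AM.
Aug 26 2027 2:00 AM + 17 h = Aug 26 2027 7:00 PM.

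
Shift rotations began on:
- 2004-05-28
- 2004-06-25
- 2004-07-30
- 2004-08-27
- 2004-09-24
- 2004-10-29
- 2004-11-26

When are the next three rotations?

All Fridays; the gaps (28, 35, 28, 28, 35, 28) vary with month length.
This is the last Friday of each month.
December 2004 ends with Friday 2004-12-31.
January 2005 ends with Friday 2005-01-28.
February 2005 ends with Friday 2005-02-25.

2004-12-31, 2005-01-28, 2005-02-25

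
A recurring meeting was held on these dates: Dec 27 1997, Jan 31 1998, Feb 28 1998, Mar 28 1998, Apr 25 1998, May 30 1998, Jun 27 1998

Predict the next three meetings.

All Saturdays; the gaps (35, 28, 28, 28, 35, 28) vary with month length.
This is the last Saturday of each month.
Last Saturday of July 1998: Jul 25 1998.
Last Saturday of August 1998: Aug 29 1998.
September 1998 ends with Saturday Sep 26 1998.

Jul 25 1998, Aug 29 1998, Sep 26 1998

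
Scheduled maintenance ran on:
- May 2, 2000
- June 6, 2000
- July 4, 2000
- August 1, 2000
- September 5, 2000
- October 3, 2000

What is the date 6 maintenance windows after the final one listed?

April 3, 2001

Gaps: 35, 28, 28, 35, 28 days — a mix of 28 and 35. Every date is a Tuesday.
Each is the 1st Tuesday of its month.
1st Tuesday of November 2000: November 7, 2000.
December 2000 — 1st Tuesday is December 5, 2000.
January 2001 — 1st Tuesday is January 2, 2001.
1st Tuesday of February 2001: February 6, 2001.
March 2001 — 1st Tuesday is March 6, 2001.
1st Tuesday of April 2001: April 3, 2001.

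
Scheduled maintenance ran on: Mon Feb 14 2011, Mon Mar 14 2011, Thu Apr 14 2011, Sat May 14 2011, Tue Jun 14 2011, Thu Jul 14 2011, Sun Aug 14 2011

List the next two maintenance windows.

Wed Sep 14 2011, Fri Oct 14 2011

Each date is the 14th; the gaps (28, 31, 30, 31, 30, 31) track the month lengths.
The rule is the 14th of each month.
September 2011: Wed Sep 14 2011.
October 2011: Fri Oct 14 2011.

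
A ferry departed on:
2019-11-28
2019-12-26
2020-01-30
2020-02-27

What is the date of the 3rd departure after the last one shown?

2020-05-28

Every date is a Thursday; gaps 28, 35, 28 days.
Each is the last Thursday of its month (at least one falls on the 29th or later, ruling out '4th Thursday').
March 2020 ends with Thursday 2020-03-26.
April 2020 ends with Thursday 2020-04-30.
May 2020 ends with Thursday 2020-05-28.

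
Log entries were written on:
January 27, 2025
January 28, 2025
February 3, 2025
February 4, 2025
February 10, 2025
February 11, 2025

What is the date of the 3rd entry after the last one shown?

The gap pattern 1, 6, 1, 6, 1 repeats every 2 events.
These are the Mondays and Tuesdays of each week.
The following Monday is February 17, 2025.
Next Tuesday: February 18, 2025.
Next Monday: February 24, 2025.

February 24, 2025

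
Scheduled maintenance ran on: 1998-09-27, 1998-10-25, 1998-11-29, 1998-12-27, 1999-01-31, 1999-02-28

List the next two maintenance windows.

1999-03-28, 1999-04-25

All Sundays; the gaps (28, 35, 28, 35, 28) vary with month length.
This is the last Sunday of each month.
Last Sunday of March 1999: 1999-03-28.
Last Sunday of April 1999: 1999-04-25.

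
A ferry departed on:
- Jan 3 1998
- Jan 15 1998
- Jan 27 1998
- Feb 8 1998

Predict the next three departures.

Feb 20 1998, Mar 4 1998, Mar 16 1998

The spacing is 12, 12, 12 days — always 12 days.
Feb 8 1998 + 12 days = Feb 20 1998.
Feb 20 1998 + 12 days = Mar 4 1998.
Mar 4 1998 + 12 days = Mar 16 1998.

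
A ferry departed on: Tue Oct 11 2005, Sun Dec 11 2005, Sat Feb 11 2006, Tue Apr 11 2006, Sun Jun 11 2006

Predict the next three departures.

The day-of-month is always 11 (61, 62, 59, 61 days between events).
So this recurs on the 11th of every 2 months.
August 2006: Fri Aug 11 2006.
Next: October 2006 → Wed Oct 11 2006.
Next: December 2006 → Mon Dec 11 2006.

Fri Aug 11 2006, Wed Oct 11 2006, Mon Dec 11 2006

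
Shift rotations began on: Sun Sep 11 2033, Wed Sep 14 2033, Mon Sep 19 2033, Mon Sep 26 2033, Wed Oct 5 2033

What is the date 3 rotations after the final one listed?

Sun Nov 13 2033

Intervals are 3, 5, 7, 9 days — an arithmetic progression with common difference 2.
Next gap: 11 days. Wed Oct 5 2033 + 11 days = Sun Oct 16 2033.
Next gap: 13 days. Sun Oct 16 2033 + 13 days = Sat Oct 29 2033.
Next gap: 15 days. Sat Oct 29 2033 + 15 days = Sun Nov 13 2033.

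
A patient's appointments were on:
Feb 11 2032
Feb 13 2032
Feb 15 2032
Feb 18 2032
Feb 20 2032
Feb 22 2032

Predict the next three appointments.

Gaps: 2, 2, 3, 2, 2 days — not constant, but cyclic with period 3.
The events fall on every Wednesday, Friday and Sunday.
The following Wednesday is Feb 25 2032.
Next Friday: Feb 27 2032.
The following Sunday is Feb 29 2032.

Feb 25 2032, Feb 27 2032, Feb 29 2032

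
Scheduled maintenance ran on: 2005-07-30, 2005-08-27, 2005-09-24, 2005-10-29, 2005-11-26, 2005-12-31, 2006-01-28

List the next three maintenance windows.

These are Saturdays with 28, 28, 35, 28, 35, 28-day gaps.
Each is the final Saturday of its month — 2005-07-30 is past the 28th, so '4th Saturday' doesn't fit.
February 2006 ends with Saturday 2006-02-25.
Last Saturday of March 2006: 2006-03-25.
Last Saturday of April 2006: 2006-04-29.

2006-02-25, 2006-03-25, 2006-04-29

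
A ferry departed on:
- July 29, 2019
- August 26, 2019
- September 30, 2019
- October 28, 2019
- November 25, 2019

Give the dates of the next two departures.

December 30, 2019; January 27, 2020

All Mondays; the gaps (28, 35, 28, 28) vary with month length.
This is the last Monday of each month.
December 2019 ends with Monday December 30, 2019.
January 2020 ends with Monday January 27, 2020.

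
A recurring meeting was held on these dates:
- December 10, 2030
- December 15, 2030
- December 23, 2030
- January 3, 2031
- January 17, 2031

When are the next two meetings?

February 3, 2031; February 23, 2031

Intervals are 5, 8, 11, 14 days — an arithmetic progression with common difference 3.
Next gap: 17 days. January 17, 2031 + 17 days = February 3, 2031.
Next gap: 20 days. February 3, 2031 + 20 days = February 23, 2031.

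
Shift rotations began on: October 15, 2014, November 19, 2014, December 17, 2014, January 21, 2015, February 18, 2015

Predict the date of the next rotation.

March 18, 2015

These are Wednesdays at 28- or 35-day spacing (35, 28, 35, 28).
The pattern: 3rd Wednesday of the month.
3rd Wednesday of March 2015: March 18, 2015.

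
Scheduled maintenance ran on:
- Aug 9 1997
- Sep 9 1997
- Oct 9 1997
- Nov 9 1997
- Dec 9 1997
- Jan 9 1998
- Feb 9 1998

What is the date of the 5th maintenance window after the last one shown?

Jul 9 1998

Gaps: 31, 30, 31, 30, 31, 31 days — not constant. Every event is on the 9th of the month.
Pattern: the 9th of each month.
Next: March 1998 → Mar 9 1998.
April 1998: Apr 9 1998.
Next: May 1998 → May 9 1998.
June 1998: Jun 9 1998.
Next: July 1998 → Jul 9 1998.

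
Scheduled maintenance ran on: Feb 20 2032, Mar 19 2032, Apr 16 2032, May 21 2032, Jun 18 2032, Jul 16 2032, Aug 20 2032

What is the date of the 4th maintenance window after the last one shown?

Gaps: 28, 28, 35, 28, 28, 35 days — a mix of 28 and 35. Every date is a Friday.
Each is the 3rd Friday of its month.
September 2032 — 3rd Friday is Sep 17 2032.
3rd Friday of October 2032: Oct 15 2032.
3rd Friday of November 2032: Nov 19 2032.
December 2032 — 3rd Friday is Dec 17 2032.

Dec 17 2032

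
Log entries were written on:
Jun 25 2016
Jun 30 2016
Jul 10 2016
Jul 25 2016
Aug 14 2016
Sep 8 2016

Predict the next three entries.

Oct 8 2016, Nov 12 2016, Dec 22 2016

Intervals are 5, 10, 15, 20, 25 days — an arithmetic progression with common difference 5.
Next gap: 30 days. Sep 8 2016 + 30 days = Oct 8 2016.
Next gap: 35 days. Oct 8 2016 + 35 days = Nov 12 2016.
Next gap: 40 days. Nov 12 2016 + 40 days = Dec 22 2016.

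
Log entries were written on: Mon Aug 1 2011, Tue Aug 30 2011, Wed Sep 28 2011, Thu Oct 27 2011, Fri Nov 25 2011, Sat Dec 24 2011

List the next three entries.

Gaps between consecutive events: 29, 29, 29, 29, 29 days — a constant 29-day interval.
Sat Dec 24 2011 + 29 days = Sun Jan 22 2012.
Sun Jan 22 2012 + 29 days = Mon Feb 20 2012.
Mon Feb 20 2012 + 29 days = Tue Mar 20 2012.

Sun Jan 22 2012, Mon Feb 20 2012, Tue Mar 20 2012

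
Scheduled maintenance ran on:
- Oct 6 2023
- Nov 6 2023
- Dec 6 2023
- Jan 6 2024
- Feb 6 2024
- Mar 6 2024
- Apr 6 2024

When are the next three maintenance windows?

May 6 2024, Jun 6 2024, Jul 6 2024

The day-of-month is always 6 (31, 30, 31, 31, 29, 31 days between events).
So this recurs on the 6th of each month.
Next: May 2024 → May 6 2024.
June 2024: Jun 6 2024.
Next: July 2024 → Jul 6 2024.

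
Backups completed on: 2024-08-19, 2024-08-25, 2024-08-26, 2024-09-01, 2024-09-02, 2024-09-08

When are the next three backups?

2024-09-09, 2024-09-15, 2024-09-16

The gap pattern 6, 1, 6, 1, 6 repeats every 2 events.
These are the Mondays and Sundays of each week.
Next Monday: 2024-09-09.
Next Sunday: 2024-09-15.
The following Monday is 2024-09-16.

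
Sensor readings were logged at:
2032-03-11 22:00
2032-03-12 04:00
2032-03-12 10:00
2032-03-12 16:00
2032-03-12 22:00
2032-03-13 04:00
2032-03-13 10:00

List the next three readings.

2032-03-13 16:00, 2032-03-13 22:00, 2032-03-14 04:00

The interval is a steady 6 hours (6, 6, 6, 6, 6, 6).
2032-03-13 10:00 + 6 h = 2032-03-13 16:00.
2032-03-13 16:00 + 6 h = 2032-03-13 22:00.
2032-03-13 22:00 + 6 h = 2032-03-14 04:00.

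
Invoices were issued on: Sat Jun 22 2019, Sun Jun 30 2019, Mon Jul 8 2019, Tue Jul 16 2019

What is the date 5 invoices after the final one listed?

Every event comes 8 days after the last (8, 8, 8).
Tue Jul 16 2019 + 8 days = Wed Jul 24 2019.
Wed Jul 24 2019 + 8 days = Thu Aug 1 2019.
Thu Aug 1 2019 + 8 days = Fri Aug 9 2019.
Fri Aug 9 2019 + 8 days = Sat Aug 17 2019.
Sat Aug 17 2019 + 8 days = Sun Aug 25 2019.

Sun Aug 25 2019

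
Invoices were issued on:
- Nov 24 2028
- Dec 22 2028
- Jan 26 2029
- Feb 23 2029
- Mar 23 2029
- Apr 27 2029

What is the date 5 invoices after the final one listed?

Sep 28 2029

All dates are Fridays, 28, 35, 28, 28, 35 days apart.
Specifically, the 4th Friday of each month.
May 2029 — 4th Friday is May 25 2029.
June 2029 — 4th Friday is Jun 22 2029.
4th Friday of July 2029: Jul 27 2029.
August 2029 — 4th Friday is Aug 24 2029.
4th Friday of September 2029: Sep 28 2029.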